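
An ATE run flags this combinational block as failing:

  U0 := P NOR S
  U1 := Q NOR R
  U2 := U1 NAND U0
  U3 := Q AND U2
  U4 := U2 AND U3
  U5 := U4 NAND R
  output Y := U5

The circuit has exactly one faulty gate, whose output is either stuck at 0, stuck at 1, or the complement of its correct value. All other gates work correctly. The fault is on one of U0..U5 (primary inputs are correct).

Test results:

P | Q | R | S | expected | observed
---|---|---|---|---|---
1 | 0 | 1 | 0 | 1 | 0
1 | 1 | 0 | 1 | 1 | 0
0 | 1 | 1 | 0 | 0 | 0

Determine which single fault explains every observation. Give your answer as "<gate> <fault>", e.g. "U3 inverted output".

U5 stuck-at-0

Fault-free values for test 1 (P=1, Q=0, R=1, S=0): U0=0, U1=0, U2=1, U3=0, U4=0, U5=1, giving Y=1. Observed 0.
Test 1: faults giving observed 0 are {U3 stuck-at-1, U3 inverted output, U4 stuck-at-1, U4 inverted output, U5 stuck-at-0, U5 inverted output}.
Test 2 (P=1, Q=1, R=0, S=1): fault-free U0=0, U1=0, U2=1, U3=1, U4=1, U5=1 → 1; observed 0. Eliminates U3 stuck-at-1, U3 inverted output, U4 stuck-at-1, U4 inverted output.
Test 3 (P=0, Q=1, R=1, S=0): fault-free U0=1, U1=0, U2=1, U3=1, U4=1, U5=0 → 0; observed 0. Eliminates U5 inverted output.
Only U5 stuck-at-0 is consistent with every test.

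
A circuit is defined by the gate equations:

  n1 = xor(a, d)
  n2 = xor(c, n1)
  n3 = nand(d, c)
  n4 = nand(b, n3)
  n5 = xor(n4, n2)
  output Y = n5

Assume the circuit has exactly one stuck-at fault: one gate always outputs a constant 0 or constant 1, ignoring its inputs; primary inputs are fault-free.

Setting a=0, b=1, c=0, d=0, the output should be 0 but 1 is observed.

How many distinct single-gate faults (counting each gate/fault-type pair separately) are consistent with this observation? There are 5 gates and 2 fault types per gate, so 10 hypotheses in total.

Fault-free: n1=0, n2=0, n3=1, n4=0, n5=0 → 0. Observed 1.
  n1 stuck-at-0: output 0 ✗
  n1 stuck-at-1: output 1 ✓
  n2 stuck-at-0: output 0 ✗
  n2 stuck-at-1: output 1 ✓
  n3 stuck-at-0: output 1 ✓
  n3 stuck-at-1: output 0 ✗
  n4 stuck-at-0: output 0 ✗
  n4 stuck-at-1: output 1 ✓
  n5 stuck-at-0: output 0 ✗
  n5 stuck-at-1: output 1 ✓
Consistent faults: {n1 stuck-at-1, n2 stuck-at-1, n3 stuck-at-0, n4 stuck-at-1, n5 stuck-at-1} — 5 in all.

5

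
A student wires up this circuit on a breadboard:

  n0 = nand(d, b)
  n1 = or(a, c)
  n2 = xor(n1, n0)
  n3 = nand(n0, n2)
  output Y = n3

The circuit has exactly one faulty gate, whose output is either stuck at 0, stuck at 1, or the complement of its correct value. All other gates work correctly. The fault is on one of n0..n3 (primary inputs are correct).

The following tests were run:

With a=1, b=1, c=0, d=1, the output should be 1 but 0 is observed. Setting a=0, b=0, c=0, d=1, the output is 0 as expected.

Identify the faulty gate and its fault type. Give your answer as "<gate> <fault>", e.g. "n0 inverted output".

n3 stuck-at-0

Fault-free values for test 1 (a=1, b=1, c=0, d=1): n0=0, n1=1, n2=1, n3=1, giving Y=1. Observed 0.
Test 1: faults giving observed 0 are {n3 stuck-at-0, n3 inverted output}.
Test 2 (a=0, b=0, c=0, d=1): fault-free n0=1, n1=0, n2=1, n3=0 → 0; observed 0. Eliminates n3 inverted output.
Only n3 stuck-at-0 is consistent with every test.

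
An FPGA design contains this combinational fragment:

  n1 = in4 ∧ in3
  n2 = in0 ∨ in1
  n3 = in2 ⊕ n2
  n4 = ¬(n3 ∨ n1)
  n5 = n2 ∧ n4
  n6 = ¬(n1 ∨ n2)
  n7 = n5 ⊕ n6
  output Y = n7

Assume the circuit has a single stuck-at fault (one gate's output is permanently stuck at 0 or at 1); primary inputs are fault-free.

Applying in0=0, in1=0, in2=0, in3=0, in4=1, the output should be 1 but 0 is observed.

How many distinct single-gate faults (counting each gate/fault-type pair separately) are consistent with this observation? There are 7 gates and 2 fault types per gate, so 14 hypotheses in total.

5

Fault-free: n1=0, n2=0, n3=0, n4=1, n5=0, n6=1, n7=1 → 1. Observed 0.
  n1 stuck-at-0: output 1 ✗
  n1 stuck-at-1: output 0 ✓
  n2 stuck-at-0: output 1 ✗
  n2 stuck-at-1: output 0 ✓
  n3 stuck-at-0: output 1 ✗
  n3 stuck-at-1: output 1 ✗
  n4 stuck-at-0: output 1 ✗
  n4 stuck-at-1: output 1 ✗
  n5 stuck-at-0: output 1 ✗
  n5 stuck-at-1: output 0 ✓
  n6 stuck-at-0: output 0 ✓
  n6 stuck-at-1: output 1 ✗
  n7 stuck-at-0: output 0 ✓
  n7 stuck-at-1: output 1 ✗
Consistent faults: {n1 stuck-at-1, n2 stuck-at-1, n5 stuck-at-1, n6 stuck-at-0, n7 stuck-at-0} — 5 in all.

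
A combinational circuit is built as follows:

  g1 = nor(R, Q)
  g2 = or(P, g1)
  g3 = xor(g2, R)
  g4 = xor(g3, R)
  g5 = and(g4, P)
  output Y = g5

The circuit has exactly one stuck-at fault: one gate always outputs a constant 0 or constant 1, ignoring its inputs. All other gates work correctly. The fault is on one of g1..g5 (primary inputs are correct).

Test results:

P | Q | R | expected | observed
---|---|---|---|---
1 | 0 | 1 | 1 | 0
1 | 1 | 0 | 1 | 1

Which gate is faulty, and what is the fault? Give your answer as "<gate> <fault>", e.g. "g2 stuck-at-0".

g3 stuck-at-1

Fault-free values for test 1 (P=1, Q=0, R=1): g1=0, g2=1, g3=0, g4=1, g5=1, giving Y=1. Observed 0.
Test 1: faults giving observed 0 are {g2 stuck-at-0, g3 stuck-at-1, g4 stuck-at-0, g5 stuck-at-0}.
Test 2 (P=1, Q=1, R=0): fault-free g1=0, g2=1, g3=1, g4=1, g5=1 → 1; observed 1. Eliminates g2 stuck-at-0, g4 stuck-at-0, g5 stuck-at-0.
Only g3 stuck-at-1 is consistent with every test.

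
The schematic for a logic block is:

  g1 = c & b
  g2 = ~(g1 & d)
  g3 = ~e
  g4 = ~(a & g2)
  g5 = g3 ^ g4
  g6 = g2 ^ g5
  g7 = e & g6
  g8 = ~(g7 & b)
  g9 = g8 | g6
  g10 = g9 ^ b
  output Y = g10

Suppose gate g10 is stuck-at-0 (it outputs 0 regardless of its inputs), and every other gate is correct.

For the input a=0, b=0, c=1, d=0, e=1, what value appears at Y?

Propagate with g10 forced: g1=0, g2=1, g3=0, g4=1, g5=1, g6=0, g7=0, g8=1, g9=1, g10=0 [stuck-at-0].
So Y = 0. (Without the fault it would be 1.)

0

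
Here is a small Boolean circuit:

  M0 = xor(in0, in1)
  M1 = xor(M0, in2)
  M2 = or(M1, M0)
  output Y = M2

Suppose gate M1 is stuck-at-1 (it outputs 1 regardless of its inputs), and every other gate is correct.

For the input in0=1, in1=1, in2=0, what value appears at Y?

Propagate with M1 forced: M0=0, M1=1 [stuck-at-1], M2=1.
So Y = 1. (Without the fault it would be 0.)

1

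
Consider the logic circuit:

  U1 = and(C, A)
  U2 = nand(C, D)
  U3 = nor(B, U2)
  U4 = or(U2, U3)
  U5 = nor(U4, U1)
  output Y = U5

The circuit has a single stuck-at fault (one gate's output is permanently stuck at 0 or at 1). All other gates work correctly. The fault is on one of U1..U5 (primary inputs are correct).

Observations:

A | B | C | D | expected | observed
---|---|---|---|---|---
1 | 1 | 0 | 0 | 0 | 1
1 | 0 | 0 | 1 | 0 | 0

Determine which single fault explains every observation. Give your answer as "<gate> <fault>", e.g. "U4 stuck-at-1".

Fault-free values for test 1 (A=1, B=1, C=0, D=0): U1=0, U2=1, U3=0, U4=1, U5=0, giving Y=0. Observed 1.
Test 1: faults giving observed 1 are {U2 stuck-at-0, U4 stuck-at-0, U5 stuck-at-1}.
Test 2 (A=1, B=0, C=0, D=1): fault-free U1=0, U2=1, U3=0, U4=1, U5=0 → 0; observed 0. Eliminates U4 stuck-at-0, U5 stuck-at-1.
Only U2 stuck-at-0 is consistent with every test.

U2 stuck-at-0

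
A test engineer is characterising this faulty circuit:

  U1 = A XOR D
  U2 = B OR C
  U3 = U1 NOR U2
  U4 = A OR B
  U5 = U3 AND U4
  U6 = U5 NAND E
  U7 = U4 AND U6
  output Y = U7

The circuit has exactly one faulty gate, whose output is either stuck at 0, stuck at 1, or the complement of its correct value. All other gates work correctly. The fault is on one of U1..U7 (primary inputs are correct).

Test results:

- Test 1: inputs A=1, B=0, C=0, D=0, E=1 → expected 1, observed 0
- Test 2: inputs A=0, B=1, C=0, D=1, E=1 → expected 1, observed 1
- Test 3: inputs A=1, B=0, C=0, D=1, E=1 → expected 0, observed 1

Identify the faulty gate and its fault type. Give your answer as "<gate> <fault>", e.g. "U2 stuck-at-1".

U1 inverted output

Fault-free values for test 1 (A=1, B=0, C=0, D=0, E=1): U1=1, U2=0, U3=0, U4=1, U5=0, U6=1, U7=1, giving Y=1. Observed 0.
Test 1: faults giving observed 0 are {U1 stuck-at-0, U1 inverted output, U3 stuck-at-1, U3 inverted output, U4 stuck-at-0, U4 inverted output, U5 stuck-at-1, U5 inverted output, U6 stuck-at-0, U6 inverted output, U7 stuck-at-0, U7 inverted output}.
Test 2 (A=0, B=1, C=0, D=1, E=1): fault-free U1=1, U2=1, U3=0, U4=1, U5=0, U6=1, U7=1 → 1; observed 1. Eliminates U3 stuck-at-1, U3 inverted output, U4 stuck-at-0, U4 inverted output, U5 stuck-at-1, U5 inverted output, U6 stuck-at-0, U6 inverted output, U7 stuck-at-0, U7 inverted output.
Test 3 (A=1, B=0, C=0, D=1, E=1): fault-free U1=0, U2=0, U3=1, U4=1, U5=1, U6=0, U7=0 → 0; observed 1. Eliminates U1 stuck-at-0.
Only U1 inverted output is consistent with every test.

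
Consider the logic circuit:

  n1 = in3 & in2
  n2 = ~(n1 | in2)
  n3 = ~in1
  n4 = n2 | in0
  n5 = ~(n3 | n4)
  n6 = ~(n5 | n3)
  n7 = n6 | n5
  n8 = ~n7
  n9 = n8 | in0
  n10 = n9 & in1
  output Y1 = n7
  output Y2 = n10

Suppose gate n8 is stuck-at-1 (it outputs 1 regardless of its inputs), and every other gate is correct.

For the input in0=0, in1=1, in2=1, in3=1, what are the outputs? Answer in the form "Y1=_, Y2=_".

Propagate with n8 forced: n1=1, n2=0, n3=0, n4=0, n5=1, n6=0, n7=1, n8=1 [stuck-at-1], n9=1, n10=1.
So the outputs are Y1=1, Y2=1. (Without the fault they would be Y1=1, Y2=0.)

Y1=1, Y2=1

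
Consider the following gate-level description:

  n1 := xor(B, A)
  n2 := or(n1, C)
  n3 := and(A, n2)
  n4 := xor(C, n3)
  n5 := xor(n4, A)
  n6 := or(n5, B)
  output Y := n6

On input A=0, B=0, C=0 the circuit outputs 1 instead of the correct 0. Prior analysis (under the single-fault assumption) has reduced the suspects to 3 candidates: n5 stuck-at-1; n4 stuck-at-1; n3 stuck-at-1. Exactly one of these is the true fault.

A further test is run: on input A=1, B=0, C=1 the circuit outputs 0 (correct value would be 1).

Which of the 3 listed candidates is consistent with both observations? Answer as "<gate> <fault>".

Evaluate each candidate on input A=1, B=0, C=1:
  n5 stuck-at-1: n1=1, n2=1, n3=1, n4=0, n5=1 [stuck-at-1], n6=1 → 1 — eliminated
  n4 stuck-at-1: n1=1, n2=1, n3=1, n4=1 [stuck-at-1], n5=0, n6=0 → 0 — matches
  n3 stuck-at-1: n1=1, n2=1, n3=1 [stuck-at-1], n4=0, n5=1, n6=1 → 1 — eliminated
Only n4 stuck-at-1 reproduces the observed 0.

n4 stuck-at-1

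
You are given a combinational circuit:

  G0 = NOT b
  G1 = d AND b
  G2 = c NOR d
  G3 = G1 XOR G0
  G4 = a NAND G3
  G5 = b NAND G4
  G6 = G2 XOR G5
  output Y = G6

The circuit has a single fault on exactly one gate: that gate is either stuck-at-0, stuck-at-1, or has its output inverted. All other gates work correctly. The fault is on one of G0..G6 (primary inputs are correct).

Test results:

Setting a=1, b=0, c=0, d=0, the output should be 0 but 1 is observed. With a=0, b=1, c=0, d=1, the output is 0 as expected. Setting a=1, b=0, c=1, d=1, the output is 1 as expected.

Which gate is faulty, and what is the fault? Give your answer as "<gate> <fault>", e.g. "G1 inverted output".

G2 stuck-at-0

Fault-free values for test 1 (a=1, b=0, c=0, d=0): G0=1, G1=0, G2=1, G3=1, G4=0, G5=1, G6=0, giving Y=0. Observed 1.
Test 1: faults giving observed 1 are {G2 stuck-at-0, G2 inverted output, G5 stuck-at-0, G5 inverted output, G6 stuck-at-1, G6 inverted output}.
Test 2 (a=0, b=1, c=0, d=1): fault-free G0=0, G1=1, G2=0, G3=1, G4=1, G5=0, G6=0 → 0; observed 0. Eliminates G2 inverted output, G5 inverted output, G6 stuck-at-1, G6 inverted output.
Test 3 (a=1, b=0, c=1, d=1): fault-free G0=1, G1=0, G2=0, G3=1, G4=0, G5=1, G6=1 → 1; observed 1. Eliminates G5 stuck-at-0.
Only G2 stuck-at-0 is consistent with every test.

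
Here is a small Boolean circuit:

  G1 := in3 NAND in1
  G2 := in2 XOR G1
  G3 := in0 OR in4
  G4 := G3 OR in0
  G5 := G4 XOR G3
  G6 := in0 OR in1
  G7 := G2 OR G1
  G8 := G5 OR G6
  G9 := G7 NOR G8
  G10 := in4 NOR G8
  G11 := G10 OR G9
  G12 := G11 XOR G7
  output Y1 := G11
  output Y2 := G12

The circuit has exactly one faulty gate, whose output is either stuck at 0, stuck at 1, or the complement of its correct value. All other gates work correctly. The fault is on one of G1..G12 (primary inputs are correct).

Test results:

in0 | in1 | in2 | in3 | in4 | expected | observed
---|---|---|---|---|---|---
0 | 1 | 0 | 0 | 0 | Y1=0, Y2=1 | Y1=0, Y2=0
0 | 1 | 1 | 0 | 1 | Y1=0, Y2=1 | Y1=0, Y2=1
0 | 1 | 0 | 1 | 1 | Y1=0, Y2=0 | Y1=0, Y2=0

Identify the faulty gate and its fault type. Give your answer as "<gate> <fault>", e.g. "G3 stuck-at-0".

Fault-free values for test 1 (in0=0, in1=1, in2=0, in3=0, in4=0): G1=1, G2=1, G3=0, G4=0, G5=0, G6=1, G7=1, G8=1, G9=0, G10=0, G11=0, G12=1, giving Y1=0, Y2=1. Observed Y1=0, Y2=0.
Test 1: faults giving observed Y1=0, Y2=0 are {G1 stuck-at-0, G1 inverted output, G7 stuck-at-0, G7 inverted output, G12 stuck-at-0, G12 inverted output}.
Test 2 (in0=0, in1=1, in2=1, in3=0, in4=1): fault-free G1=1, G2=0, G3=1, G4=1, G5=0, G6=1, G7=1, G8=1, G9=0, G10=0, G11=0, G12=1 → Y1=0, Y2=1; observed Y1=0, Y2=1. Eliminates G7 stuck-at-0, G7 inverted output, G12 stuck-at-0, G12 inverted output.
Test 3 (in0=0, in1=1, in2=0, in3=1, in4=1): fault-free G1=0, G2=0, G3=1, G4=1, G5=0, G6=1, G7=0, G8=1, G9=0, G10=0, G11=0, G12=0 → Y1=0, Y2=0; observed Y1=0, Y2=0. Eliminates G1 inverted output.
Only G1 stuck-at-0 is consistent with every test.

G1 stuck-at-0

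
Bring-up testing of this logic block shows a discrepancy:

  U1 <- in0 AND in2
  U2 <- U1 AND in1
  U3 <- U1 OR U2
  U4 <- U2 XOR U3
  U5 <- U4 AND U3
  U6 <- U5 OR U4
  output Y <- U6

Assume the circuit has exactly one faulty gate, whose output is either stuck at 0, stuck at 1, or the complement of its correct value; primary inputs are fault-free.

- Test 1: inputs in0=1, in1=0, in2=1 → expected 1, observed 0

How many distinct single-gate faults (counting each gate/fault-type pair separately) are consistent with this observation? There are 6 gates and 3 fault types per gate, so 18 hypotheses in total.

10

Fault-free: U1=1, U2=0, U3=1, U4=1, U5=1, U6=1 → 1. Observed 0.
  U1: stuck-at-0, inverted output ✓; others ✗
  U2: stuck-at-1, inverted output ✓; others ✗
  U3: stuck-at-0, inverted output ✓; others ✗
  U4: stuck-at-0, inverted output ✓; others ✗
  U5: none of the 3 fault types match ✗
  U6: stuck-at-0, inverted output ✓; others ✗
Consistent faults: {U1 stuck-at-0, U1 inverted output, U2 stuck-at-1, U2 inverted output, U3 stuck-at-0, U3 inverted output, U4 stuck-at-0, U4 inverted output, U6 stuck-at-0, U6 inverted output} — 10 in all.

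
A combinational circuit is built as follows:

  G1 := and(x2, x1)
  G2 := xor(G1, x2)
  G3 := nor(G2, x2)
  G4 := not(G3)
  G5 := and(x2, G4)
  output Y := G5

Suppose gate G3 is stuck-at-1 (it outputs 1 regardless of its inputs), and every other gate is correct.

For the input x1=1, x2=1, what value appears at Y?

Propagate with G3 forced: G1=1, G2=0, G3=1 [stuck-at-1], G4=0, G5=0.
So Y = 0. (Without the fault it would be 1.)

0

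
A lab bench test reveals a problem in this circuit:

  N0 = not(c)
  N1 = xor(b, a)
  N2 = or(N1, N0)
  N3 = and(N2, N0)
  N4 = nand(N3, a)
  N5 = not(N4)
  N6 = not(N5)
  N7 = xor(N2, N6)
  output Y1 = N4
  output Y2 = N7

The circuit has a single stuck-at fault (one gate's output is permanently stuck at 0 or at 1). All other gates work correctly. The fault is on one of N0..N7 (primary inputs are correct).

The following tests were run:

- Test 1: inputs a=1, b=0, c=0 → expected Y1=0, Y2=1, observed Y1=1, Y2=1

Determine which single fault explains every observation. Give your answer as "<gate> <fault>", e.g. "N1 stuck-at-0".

Fault-free values for test 1 (a=1, b=0, c=0): N0=1, N1=1, N2=1, N3=1, N4=0, N5=1, N6=0, N7=1, giving Y1=0, Y2=1. Observed Y1=1, Y2=1.
Test 1: faults giving observed Y1=1, Y2=1 are {N2 stuck-at-0}.
Only N2 stuck-at-0 is consistent with every test.

N2 stuck-at-0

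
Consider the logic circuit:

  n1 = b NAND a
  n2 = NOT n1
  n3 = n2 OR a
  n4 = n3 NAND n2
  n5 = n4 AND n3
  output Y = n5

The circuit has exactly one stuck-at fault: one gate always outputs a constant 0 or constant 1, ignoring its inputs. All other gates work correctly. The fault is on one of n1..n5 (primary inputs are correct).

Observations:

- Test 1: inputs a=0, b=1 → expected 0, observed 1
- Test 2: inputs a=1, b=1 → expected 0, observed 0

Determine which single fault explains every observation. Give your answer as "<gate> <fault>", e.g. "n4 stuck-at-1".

Fault-free values for test 1 (a=0, b=1): n1=1, n2=0, n3=0, n4=1, n5=0, giving Y=0. Observed 1.
Test 1: faults giving observed 1 are {n3 stuck-at-1, n5 stuck-at-1}.
Test 2 (a=1, b=1): fault-free n1=0, n2=1, n3=1, n4=0, n5=0 → 0; observed 0. Eliminates n5 stuck-at-1.
Only n3 stuck-at-1 is consistent with every test.

n3 stuck-at-1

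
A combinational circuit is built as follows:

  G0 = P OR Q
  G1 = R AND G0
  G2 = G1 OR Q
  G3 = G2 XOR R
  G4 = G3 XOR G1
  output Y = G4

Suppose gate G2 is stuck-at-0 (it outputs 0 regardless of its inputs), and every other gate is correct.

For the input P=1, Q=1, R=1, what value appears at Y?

0

Propagate with G2 forced: G0=1, G1=1, G2=0 [stuck-at-0], G3=1, G4=0.
So Y = 0. (Without the fault it would be 1.)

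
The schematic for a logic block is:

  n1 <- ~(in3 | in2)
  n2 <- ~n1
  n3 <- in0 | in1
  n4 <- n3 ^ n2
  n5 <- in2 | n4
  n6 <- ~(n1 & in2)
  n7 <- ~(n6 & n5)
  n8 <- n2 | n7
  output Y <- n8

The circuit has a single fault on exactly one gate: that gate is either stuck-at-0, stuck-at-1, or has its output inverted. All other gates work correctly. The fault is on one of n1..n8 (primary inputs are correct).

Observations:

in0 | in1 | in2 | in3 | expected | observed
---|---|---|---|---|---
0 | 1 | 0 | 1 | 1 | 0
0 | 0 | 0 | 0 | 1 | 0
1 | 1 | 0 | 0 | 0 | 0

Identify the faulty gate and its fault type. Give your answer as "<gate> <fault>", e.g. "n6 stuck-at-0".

n8 stuck-at-0

Fault-free values for test 1 (in0=0, in1=1, in2=0, in3=1): n1=0, n2=1, n3=1, n4=0, n5=0, n6=1, n7=1, n8=1, giving Y=1. Observed 0.
Test 1: faults giving observed 0 are {n1 stuck-at-1, n1 inverted output, n2 stuck-at-0, n2 inverted output, n8 stuck-at-0, n8 inverted output}.
Test 2 (in0=0, in1=0, in2=0, in3=0): fault-free n1=1, n2=0, n3=0, n4=0, n5=0, n6=1, n7=1, n8=1 → 1; observed 0. Eliminates n1 stuck-at-1, n1 inverted output, n2 stuck-at-0, n2 inverted output.
Test 3 (in0=1, in1=1, in2=0, in3=0): fault-free n1=1, n2=0, n3=1, n4=1, n5=1, n6=1, n7=0, n8=0 → 0; observed 0. Eliminates n8 inverted output.
Only n8 stuck-at-0 is consistent with every test.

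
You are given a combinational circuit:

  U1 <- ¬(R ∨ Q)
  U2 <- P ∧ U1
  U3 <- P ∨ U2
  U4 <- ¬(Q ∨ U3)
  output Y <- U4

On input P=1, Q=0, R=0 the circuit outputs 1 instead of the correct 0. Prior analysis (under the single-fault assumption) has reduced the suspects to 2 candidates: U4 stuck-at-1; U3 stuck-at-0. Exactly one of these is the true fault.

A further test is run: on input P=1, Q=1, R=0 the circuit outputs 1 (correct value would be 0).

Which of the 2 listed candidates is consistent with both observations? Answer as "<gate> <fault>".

Evaluate each candidate on input P=1, Q=1, R=0:
  U4 stuck-at-1: U1=0, U2=0, U3=1, U4=1 [stuck-at-1] → 1 — matches
  U3 stuck-at-0: U1=0, U2=0, U3=0 [stuck-at-0], U4=0 → 0 — eliminated
Only U4 stuck-at-1 reproduces the observed 1.

U4 stuck-at-1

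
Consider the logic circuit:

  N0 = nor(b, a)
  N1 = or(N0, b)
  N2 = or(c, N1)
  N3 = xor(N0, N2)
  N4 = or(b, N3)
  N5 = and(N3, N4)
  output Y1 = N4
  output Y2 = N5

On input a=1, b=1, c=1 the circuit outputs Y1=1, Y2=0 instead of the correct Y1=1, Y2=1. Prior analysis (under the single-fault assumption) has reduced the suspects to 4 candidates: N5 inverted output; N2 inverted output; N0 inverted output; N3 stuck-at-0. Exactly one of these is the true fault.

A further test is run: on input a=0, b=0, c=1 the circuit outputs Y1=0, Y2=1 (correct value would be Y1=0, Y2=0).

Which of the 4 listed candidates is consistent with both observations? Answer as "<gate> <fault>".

Evaluate each candidate on input a=0, b=0, c=1:
  N5 inverted output: N0=1, N1=1, N2=1, N3=0, N4=0, N5=1 [inverted output] → Y1=0, Y2=1 — matches
  N2 inverted output: N0=1, N1=1, N2=0 [inverted output], N3=1, N4=1, N5=1 → Y1=1, Y2=1 — eliminated
  N0 inverted output: N0=0 [inverted output], N1=0, N2=1, N3=1, N4=1, N5=1 → Y1=1, Y2=1 — eliminated
  N3 stuck-at-0: N0=1, N1=1, N2=1, N3=0 [stuck-at-0], N4=0, N5=0 → Y1=0, Y2=0 — eliminated
Only N5 inverted output reproduces the observed Y1=0, Y2=1.

N5 inverted output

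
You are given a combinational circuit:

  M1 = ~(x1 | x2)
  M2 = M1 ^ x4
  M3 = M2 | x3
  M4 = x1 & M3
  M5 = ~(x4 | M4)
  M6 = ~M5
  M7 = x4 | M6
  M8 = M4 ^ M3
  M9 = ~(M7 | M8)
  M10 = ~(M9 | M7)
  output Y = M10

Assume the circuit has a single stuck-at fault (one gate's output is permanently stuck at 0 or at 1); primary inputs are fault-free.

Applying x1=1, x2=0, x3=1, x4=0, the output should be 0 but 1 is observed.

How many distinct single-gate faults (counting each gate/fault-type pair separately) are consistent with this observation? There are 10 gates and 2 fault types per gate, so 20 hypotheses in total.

Fault-free: M1=0, M2=0, M3=1, M4=1, M5=0, M6=1, M7=1, M8=0, M9=0, M10=0 → 0. Observed 1.
  M1: none of the 2 fault types match ✗
  M2: none of the 2 fault types match ✗
  M3: none of the 2 fault types match ✗
  M4: stuck-at-0 ✓; others ✗
  M5: none of the 2 fault types match ✗
  M6: none of the 2 fault types match ✗
  M7: none of the 2 fault types match ✗
  M8: none of the 2 fault types match ✗
  M9: none of the 2 fault types match ✗
  M10: stuck-at-1 ✓; others ✗
Consistent faults: {M4 stuck-at-0, M10 stuck-at-1} — 2 in all.

2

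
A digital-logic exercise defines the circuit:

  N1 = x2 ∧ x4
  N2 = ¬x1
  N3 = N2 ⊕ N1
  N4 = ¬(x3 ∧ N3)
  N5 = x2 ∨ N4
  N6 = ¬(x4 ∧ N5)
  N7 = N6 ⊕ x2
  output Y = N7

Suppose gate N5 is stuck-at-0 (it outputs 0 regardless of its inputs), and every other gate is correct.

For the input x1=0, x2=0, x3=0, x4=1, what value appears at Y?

Propagate with N5 forced: N1=0, N2=1, N3=1, N4=1, N5=0 [stuck-at-0], N6=1, N7=1.
So Y = 1. (Without the fault it would be 0.)

1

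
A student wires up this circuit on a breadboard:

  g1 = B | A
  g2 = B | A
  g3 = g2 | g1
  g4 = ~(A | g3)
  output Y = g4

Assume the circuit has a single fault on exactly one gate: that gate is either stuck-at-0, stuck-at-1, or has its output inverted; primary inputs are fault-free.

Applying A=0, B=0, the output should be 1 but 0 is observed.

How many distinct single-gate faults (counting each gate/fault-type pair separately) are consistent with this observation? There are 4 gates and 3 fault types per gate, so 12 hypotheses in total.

Fault-free: g1=0, g2=0, g3=0, g4=1 → 1. Observed 0.
  g1 stuck-at-0: output 1 ✗
  g1 stuck-at-1: output 0 ✓
  g1 inverted output: output 0 ✓
  g2 stuck-at-0: output 1 ✗
  g2 stuck-at-1: output 0 ✓
  g2 inverted output: output 0 ✓
  g3 stuck-at-0: output 1 ✗
  g3 stuck-at-1: output 0 ✓
  g3 inverted output: output 0 ✓
  g4 stuck-at-0: output 0 ✓
  g4 stuck-at-1: output 1 ✗
  g4 inverted output: output 0 ✓
Consistent faults: {g1 stuck-at-1, g1 inverted output, g2 stuck-at-1, g2 inverted output, g3 stuck-at-1, g3 inverted output, g4 stuck-at-0, g4 inverted output} — 8 in all.

8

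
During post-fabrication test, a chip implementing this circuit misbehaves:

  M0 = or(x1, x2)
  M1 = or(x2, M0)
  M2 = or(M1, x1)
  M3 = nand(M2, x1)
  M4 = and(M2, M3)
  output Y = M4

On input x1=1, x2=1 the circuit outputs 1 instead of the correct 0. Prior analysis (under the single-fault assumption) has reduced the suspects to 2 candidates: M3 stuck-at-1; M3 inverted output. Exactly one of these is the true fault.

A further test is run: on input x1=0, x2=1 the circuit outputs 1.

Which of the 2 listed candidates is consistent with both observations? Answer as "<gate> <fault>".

Evaluate each candidate on input x1=0, x2=1:
  M3 stuck-at-1: M0=1, M1=1, M2=1, M3=1 [stuck-at-1], M4=1 → 1 — matches
  M3 inverted output: M0=1, M1=1, M2=1, M3=0 [inverted output], M4=0 → 0 — eliminated
Only M3 stuck-at-1 reproduces the observed 1.

M3 stuck-at-1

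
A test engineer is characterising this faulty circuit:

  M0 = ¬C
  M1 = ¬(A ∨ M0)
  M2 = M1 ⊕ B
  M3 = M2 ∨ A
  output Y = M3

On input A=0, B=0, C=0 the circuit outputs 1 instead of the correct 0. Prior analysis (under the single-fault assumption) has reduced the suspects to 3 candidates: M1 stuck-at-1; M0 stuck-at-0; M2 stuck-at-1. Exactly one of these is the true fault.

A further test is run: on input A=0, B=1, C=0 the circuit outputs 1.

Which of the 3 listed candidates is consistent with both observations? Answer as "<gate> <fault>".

Evaluate each candidate on input A=0, B=1, C=0:
  M1 stuck-at-1: M0=1, M1=1 [stuck-at-1], M2=0, M3=0 → 0 — eliminated
  M0 stuck-at-0: M0=0 [stuck-at-0], M1=1, M2=0, M3=0 → 0 — eliminated
  M2 stuck-at-1: M0=1, M1=0, M2=1 [stuck-at-1], M3=1 → 1 — matches
Only M2 stuck-at-1 reproduces the observed 1.

M2 stuck-at-1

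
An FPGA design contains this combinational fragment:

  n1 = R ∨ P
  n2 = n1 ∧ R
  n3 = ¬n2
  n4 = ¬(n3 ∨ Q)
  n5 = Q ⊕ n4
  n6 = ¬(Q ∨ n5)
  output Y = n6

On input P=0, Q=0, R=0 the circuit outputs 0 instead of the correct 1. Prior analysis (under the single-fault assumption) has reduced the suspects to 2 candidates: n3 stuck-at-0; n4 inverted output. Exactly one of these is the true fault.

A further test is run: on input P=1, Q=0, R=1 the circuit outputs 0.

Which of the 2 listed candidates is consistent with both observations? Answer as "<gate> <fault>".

n3 stuck-at-0

Evaluate each candidate on input P=1, Q=0, R=1:
  n3 stuck-at-0: n1=1, n2=1, n3=0 [stuck-at-0], n4=1, n5=1, n6=0 → 0 — matches
  n4 inverted output: n1=1, n2=1, n3=0, n4=0 [inverted output], n5=0, n6=1 → 1 — eliminated
Only n3 stuck-at-0 reproduces the observed 0.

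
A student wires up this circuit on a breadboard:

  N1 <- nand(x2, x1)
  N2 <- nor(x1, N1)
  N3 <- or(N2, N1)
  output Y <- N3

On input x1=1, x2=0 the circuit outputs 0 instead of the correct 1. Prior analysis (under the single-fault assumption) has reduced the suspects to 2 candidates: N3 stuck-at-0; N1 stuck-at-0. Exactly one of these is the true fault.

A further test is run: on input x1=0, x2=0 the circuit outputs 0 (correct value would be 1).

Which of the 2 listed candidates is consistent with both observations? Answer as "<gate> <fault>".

N3 stuck-at-0

Evaluate each candidate on input x1=0, x2=0:
  N3 stuck-at-0: N1=1, N2=0, N3=0 [stuck-at-0] → 0 — matches
  N1 stuck-at-0: N1=0 [stuck-at-0], N2=1, N3=1 → 1 — eliminated
Only N3 stuck-at-0 reproduces the observed 0.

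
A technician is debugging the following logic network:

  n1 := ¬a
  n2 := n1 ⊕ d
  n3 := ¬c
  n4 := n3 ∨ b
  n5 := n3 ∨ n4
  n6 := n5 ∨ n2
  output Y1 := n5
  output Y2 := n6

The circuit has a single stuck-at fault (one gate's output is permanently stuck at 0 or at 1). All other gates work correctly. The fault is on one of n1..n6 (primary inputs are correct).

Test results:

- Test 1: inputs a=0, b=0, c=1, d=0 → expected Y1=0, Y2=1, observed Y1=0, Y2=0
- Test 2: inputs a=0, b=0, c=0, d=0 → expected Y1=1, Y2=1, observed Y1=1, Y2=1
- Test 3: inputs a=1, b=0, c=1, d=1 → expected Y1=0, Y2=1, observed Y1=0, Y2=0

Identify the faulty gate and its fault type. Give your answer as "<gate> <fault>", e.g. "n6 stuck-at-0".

Fault-free values for test 1 (a=0, b=0, c=1, d=0): n1=1, n2=1, n3=0, n4=0, n5=0, n6=1, giving Y1=0, Y2=1. Observed Y1=0, Y2=0.
Test 1: faults giving observed Y1=0, Y2=0 are {n1 stuck-at-0, n2 stuck-at-0, n6 stuck-at-0}.
Test 2 (a=0, b=0, c=0, d=0): fault-free n1=1, n2=1, n3=1, n4=1, n5=1, n6=1 → Y1=1, Y2=1; observed Y1=1, Y2=1. Eliminates n6 stuck-at-0.
Test 3 (a=1, b=0, c=1, d=1): fault-free n1=0, n2=1, n3=0, n4=0, n5=0, n6=1 → Y1=0, Y2=1; observed Y1=0, Y2=0. Eliminates n1 stuck-at-0.
Only n2 stuck-at-0 is consistent with every test.

n2 stuck-at-0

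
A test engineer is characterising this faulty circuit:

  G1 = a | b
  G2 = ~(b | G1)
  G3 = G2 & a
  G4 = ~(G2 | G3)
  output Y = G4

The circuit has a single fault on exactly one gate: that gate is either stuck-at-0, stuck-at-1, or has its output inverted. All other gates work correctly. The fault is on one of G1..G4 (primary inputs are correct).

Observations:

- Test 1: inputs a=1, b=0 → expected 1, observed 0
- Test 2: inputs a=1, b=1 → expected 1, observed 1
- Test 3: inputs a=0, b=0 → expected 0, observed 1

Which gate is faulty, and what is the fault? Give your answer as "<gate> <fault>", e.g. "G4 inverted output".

Fault-free values for test 1 (a=1, b=0): G1=1, G2=0, G3=0, G4=1, giving Y=1. Observed 0.
Test 1: faults giving observed 0 are {G1 stuck-at-0, G1 inverted output, G2 stuck-at-1, G2 inverted output, G3 stuck-at-1, G3 inverted output, G4 stuck-at-0, G4 inverted output}.
Test 2 (a=1, b=1): fault-free G1=1, G2=0, G3=0, G4=1 → 1; observed 1. Eliminates G2 stuck-at-1, G2 inverted output, G3 stuck-at-1, G3 inverted output, G4 stuck-at-0, G4 inverted output.
Test 3 (a=0, b=0): fault-free G1=0, G2=1, G3=0, G4=0 → 0; observed 1. Eliminates G1 stuck-at-0.
Only G1 inverted output is consistent with every test.

G1 inverted output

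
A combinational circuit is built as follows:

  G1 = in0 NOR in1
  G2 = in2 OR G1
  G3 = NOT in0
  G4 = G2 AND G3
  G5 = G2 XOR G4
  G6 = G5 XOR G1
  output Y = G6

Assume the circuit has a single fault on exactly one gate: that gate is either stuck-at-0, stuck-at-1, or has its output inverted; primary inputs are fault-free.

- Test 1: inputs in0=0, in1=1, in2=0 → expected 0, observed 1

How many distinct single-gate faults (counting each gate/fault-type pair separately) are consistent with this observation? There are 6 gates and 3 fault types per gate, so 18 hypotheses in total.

Fault-free: G1=0, G2=0, G3=1, G4=0, G5=0, G6=0 → 0. Observed 1.
  G1: stuck-at-1, inverted output ✓; others ✗
  G2: none of the 3 fault types match ✗
  G3: none of the 3 fault types match ✗
  G4: stuck-at-1, inverted output ✓; others ✗
  G5: stuck-at-1, inverted output ✓; others ✗
  G6: stuck-at-1, inverted output ✓; others ✗
Consistent faults: {G1 stuck-at-1, G1 inverted output, G4 stuck-at-1, G4 inverted output, G5 stuck-at-1, G5 inverted output, G6 stuck-at-1, G6 inverted output} — 8 in all.

8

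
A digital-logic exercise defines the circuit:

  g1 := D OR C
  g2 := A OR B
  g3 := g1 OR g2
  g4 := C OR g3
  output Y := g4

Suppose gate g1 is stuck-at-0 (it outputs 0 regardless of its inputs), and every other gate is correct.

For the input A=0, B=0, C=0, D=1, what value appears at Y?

Propagate with g1 forced: g1=0 [stuck-at-0], g2=0, g3=0, g4=0.
So Y = 0. (Without the fault it would be 1.)

0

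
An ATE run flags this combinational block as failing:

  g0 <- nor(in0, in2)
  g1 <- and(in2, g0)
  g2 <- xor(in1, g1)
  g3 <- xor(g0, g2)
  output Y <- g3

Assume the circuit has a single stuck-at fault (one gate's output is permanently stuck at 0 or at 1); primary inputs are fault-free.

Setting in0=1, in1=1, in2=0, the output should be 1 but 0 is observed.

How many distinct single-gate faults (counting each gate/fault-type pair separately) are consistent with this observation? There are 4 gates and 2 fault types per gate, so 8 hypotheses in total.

4

Fault-free: g0=0, g1=0, g2=1, g3=1 → 1. Observed 0.
  g0 stuck-at-0: output 1 ✗
  g0 stuck-at-1: output 0 ✓
  g1 stuck-at-0: output 1 ✗
  g1 stuck-at-1: output 0 ✓
  g2 stuck-at-0: output 0 ✓
  g2 stuck-at-1: output 1 ✗
  g3 stuck-at-0: output 0 ✓
  g3 stuck-at-1: output 1 ✗
Consistent faults: {g0 stuck-at-1, g1 stuck-at-1, g2 stuck-at-0, g3 stuck-at-0} — 4 in all.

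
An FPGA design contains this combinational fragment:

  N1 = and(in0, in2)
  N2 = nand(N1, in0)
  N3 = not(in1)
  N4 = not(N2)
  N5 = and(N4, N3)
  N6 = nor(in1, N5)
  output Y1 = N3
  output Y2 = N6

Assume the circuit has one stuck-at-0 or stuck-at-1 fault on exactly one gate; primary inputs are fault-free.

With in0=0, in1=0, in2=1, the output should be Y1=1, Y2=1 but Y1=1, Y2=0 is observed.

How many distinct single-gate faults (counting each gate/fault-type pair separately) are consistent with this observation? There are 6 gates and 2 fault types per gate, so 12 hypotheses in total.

Fault-free: N1=0, N2=1, N3=1, N4=0, N5=0, N6=1 → Y1=1, Y2=1. Observed Y1=1, Y2=0.
  N1 stuck-at-0: output Y1=1, Y2=1 ✗
  N1 stuck-at-1: output Y1=1, Y2=1 ✗
  N2 stuck-at-0: output Y1=1, Y2=0 ✓
  N2 stuck-at-1: output Y1=1, Y2=1 ✗
  N3 stuck-at-0: output Y1=0, Y2=1 ✗
  N3 stuck-at-1: output Y1=1, Y2=1 ✗
  N4 stuck-at-0: output Y1=1, Y2=1 ✗
  N4 stuck-at-1: output Y1=1, Y2=0 ✓
  N5 stuck-at-0: output Y1=1, Y2=1 ✗
  N5 stuck-at-1: output Y1=1, Y2=0 ✓
  N6 stuck-at-0: output Y1=1, Y2=0 ✓
  N6 stuck-at-1: output Y1=1, Y2=1 ✗
Consistent faults: {N2 stuck-at-0, N4 stuck-at-1, N5 stuck-at-1, N6 stuck-at-0} — 4 in all.

4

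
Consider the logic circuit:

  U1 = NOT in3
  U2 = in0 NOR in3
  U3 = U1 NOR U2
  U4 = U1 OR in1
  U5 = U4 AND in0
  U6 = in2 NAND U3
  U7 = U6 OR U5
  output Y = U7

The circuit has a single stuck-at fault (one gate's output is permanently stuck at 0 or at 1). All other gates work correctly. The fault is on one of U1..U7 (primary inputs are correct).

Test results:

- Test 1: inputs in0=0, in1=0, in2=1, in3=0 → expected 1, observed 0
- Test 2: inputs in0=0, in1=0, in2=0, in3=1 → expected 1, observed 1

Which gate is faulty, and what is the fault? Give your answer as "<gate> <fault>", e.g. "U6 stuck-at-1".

U3 stuck-at-1

Fault-free values for test 1 (in0=0, in1=0, in2=1, in3=0): U1=1, U2=1, U3=0, U4=1, U5=0, U6=1, U7=1, giving Y=1. Observed 0.
Test 1: faults giving observed 0 are {U3 stuck-at-1, U6 stuck-at-0, U7 stuck-at-0}.
Test 2 (in0=0, in1=0, in2=0, in3=1): fault-free U1=0, U2=0, U3=1, U4=0, U5=0, U6=1, U7=1 → 1; observed 1. Eliminates U6 stuck-at-0, U7 stuck-at-0.
Only U3 stuck-at-1 is consistent with every test.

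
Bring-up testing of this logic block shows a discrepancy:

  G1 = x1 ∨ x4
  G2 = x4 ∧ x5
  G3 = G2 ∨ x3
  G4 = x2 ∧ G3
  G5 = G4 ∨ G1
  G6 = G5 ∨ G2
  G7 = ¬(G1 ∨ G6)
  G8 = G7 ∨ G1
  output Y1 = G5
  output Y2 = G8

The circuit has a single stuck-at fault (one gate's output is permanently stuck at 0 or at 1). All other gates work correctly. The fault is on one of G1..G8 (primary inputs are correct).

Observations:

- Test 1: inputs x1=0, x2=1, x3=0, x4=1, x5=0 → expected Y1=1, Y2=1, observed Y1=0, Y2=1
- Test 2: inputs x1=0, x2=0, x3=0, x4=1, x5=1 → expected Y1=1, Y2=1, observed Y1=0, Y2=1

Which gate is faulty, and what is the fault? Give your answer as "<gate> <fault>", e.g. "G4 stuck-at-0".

Fault-free values for test 1 (x1=0, x2=1, x3=0, x4=1, x5=0): G1=1, G2=0, G3=0, G4=0, G5=1, G6=1, G7=0, G8=1, giving Y1=1, Y2=1. Observed Y1=0, Y2=1.
Test 1: faults giving observed Y1=0, Y2=1 are {G1 stuck-at-0, G5 stuck-at-0}.
Test 2 (x1=0, x2=0, x3=0, x4=1, x5=1): fault-free G1=1, G2=1, G3=1, G4=0, G5=1, G6=1, G7=0, G8=1 → Y1=1, Y2=1; observed Y1=0, Y2=1. Eliminates G1 stuck-at-0.
Only G5 stuck-at-0 is consistent with every test.

G5 stuck-at-0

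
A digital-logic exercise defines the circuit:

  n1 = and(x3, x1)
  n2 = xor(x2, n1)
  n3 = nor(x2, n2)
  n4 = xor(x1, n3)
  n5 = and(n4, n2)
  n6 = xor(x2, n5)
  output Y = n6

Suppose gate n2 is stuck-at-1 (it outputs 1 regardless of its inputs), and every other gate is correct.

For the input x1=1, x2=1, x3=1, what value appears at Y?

0

Propagate with n2 forced: n1=1, n2=1 [stuck-at-1], n3=0, n4=1, n5=1, n6=0.
So Y = 0. (Without the fault it would be 1.)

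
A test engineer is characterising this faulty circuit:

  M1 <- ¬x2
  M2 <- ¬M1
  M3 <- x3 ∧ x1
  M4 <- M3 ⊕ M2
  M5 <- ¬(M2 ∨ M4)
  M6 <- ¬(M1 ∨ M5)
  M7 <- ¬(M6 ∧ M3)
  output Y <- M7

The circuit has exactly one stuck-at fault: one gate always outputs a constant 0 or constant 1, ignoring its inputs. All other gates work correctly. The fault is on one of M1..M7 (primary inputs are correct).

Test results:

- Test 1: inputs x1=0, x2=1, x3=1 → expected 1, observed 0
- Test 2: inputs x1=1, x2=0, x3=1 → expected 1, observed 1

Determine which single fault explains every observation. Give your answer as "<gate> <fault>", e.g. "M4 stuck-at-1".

M3 stuck-at-1

Fault-free values for test 1 (x1=0, x2=1, x3=1): M1=0, M2=1, M3=0, M4=1, M5=0, M6=1, M7=1, giving Y=1. Observed 0.
Test 1: faults giving observed 0 are {M3 stuck-at-1, M7 stuck-at-0}.
Test 2 (x1=1, x2=0, x3=1): fault-free M1=1, M2=0, M3=1, M4=1, M5=0, M6=0, M7=1 → 1; observed 1. Eliminates M7 stuck-at-0.
Only M3 stuck-at-1 is consistent with every test.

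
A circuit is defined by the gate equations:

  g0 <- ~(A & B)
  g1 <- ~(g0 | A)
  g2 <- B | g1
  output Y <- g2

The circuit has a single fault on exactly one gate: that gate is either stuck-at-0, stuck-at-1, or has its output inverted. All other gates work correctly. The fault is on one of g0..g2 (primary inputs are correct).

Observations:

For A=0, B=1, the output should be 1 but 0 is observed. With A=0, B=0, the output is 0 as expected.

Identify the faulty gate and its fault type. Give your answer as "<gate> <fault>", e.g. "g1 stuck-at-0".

Fault-free values for test 1 (A=0, B=1): g0=1, g1=0, g2=1, giving Y=1. Observed 0.
Test 1: faults giving observed 0 are {g2 stuck-at-0, g2 inverted output}.
Test 2 (A=0, B=0): fault-free g0=1, g1=0, g2=0 → 0; observed 0. Eliminates g2 inverted output.
Only g2 stuck-at-0 is consistent with every test.

g2 stuck-at-0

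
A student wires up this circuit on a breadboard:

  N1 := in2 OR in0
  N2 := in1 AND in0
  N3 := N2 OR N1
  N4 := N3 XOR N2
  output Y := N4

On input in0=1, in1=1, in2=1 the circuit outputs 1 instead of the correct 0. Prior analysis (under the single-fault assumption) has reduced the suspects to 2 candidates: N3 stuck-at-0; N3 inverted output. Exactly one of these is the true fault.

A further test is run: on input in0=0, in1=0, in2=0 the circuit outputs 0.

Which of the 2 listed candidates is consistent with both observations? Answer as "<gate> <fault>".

Evaluate each candidate on input in0=0, in1=0, in2=0:
  N3 stuck-at-0: N1=0, N2=0, N3=0 [stuck-at-0], N4=0 → 0 — matches
  N3 inverted output: N1=0, N2=0, N3=1 [inverted output], N4=1 → 1 — eliminated
Only N3 stuck-at-0 reproduces the observed 0.

N3 stuck-at-0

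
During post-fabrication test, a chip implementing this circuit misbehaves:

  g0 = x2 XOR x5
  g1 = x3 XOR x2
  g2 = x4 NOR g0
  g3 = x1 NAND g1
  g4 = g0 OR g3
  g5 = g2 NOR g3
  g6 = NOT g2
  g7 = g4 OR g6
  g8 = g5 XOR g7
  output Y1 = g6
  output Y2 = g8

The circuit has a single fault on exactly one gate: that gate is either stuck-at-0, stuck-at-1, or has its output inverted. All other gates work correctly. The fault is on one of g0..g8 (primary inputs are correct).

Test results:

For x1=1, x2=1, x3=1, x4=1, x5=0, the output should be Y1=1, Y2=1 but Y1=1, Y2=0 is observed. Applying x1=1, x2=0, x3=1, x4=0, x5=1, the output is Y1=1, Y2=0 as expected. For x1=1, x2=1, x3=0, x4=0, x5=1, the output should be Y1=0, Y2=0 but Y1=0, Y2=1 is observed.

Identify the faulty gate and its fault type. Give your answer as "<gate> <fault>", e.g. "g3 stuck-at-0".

Fault-free values for test 1 (x1=1, x2=1, x3=1, x4=1, x5=0): g0=1, g1=0, g2=0, g3=1, g4=1, g5=0, g6=1, g7=1, g8=1, giving Y1=1, Y2=1. Observed Y1=1, Y2=0.
Test 1: faults giving observed Y1=1, Y2=0 are {g1 stuck-at-1, g1 inverted output, g3 stuck-at-0, g3 inverted output, g5 stuck-at-1, g5 inverted output, g7 stuck-at-0, g7 inverted output, g8 stuck-at-0, g8 inverted output}.
Test 2 (x1=1, x2=0, x3=1, x4=0, x5=1): fault-free g0=1, g1=1, g2=0, g3=0, g4=1, g5=1, g6=1, g7=1, g8=0 → Y1=1, Y2=0; observed Y1=1, Y2=0. Eliminates g1 inverted output, g3 inverted output, g5 inverted output, g7 stuck-at-0, g7 inverted output, g8 inverted output.
Test 3 (x1=1, x2=1, x3=0, x4=0, x5=1): fault-free g0=0, g1=1, g2=1, g3=0, g4=0, g5=0, g6=0, g7=0, g8=0 → Y1=0, Y2=0; observed Y1=0, Y2=1. Eliminates g1 stuck-at-1, g3 stuck-at-0, g8 stuck-at-0.
Only g5 stuck-at-1 is consistent with every test.

g5 stuck-at-1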